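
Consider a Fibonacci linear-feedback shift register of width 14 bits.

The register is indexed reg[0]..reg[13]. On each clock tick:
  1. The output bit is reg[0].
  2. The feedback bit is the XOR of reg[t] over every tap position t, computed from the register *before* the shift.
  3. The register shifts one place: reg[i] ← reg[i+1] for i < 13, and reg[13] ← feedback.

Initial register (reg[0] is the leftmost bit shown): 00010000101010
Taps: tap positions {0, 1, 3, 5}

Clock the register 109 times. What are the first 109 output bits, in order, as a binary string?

k : reg_k → out_k, fb_k
0: 00010000101010 → 0, fb=1
1: 00100001010101 → 0, fb=0
2: 01000010101010 → 0, fb=1
3: 10000101010101 → 1, fb=0
4: 00001010101010 → 0, fb=0
5: 00010101010100 → 0, fb=0
6: 00101010101000 → 0, fb=0
7: 01010101010000 → 0, fb=1
8: 10101010100001 → 1, fb=1
9: 01010101000011 → 0, fb=1
10: 10101010000111 → 1, fb=1
11: 01010100001111 → 0, fb=1
12: 10101000011111 → 1, fb=1
13: 01010000111111 → 0, fb=0
14: 10100001111110 → 1, fb=1
15: 01000011111101 → 0, fb=1
16: 10000111111011 → 1, fb=0
17: 00001111110110 → 0, fb=1
18: 00011111101101 → 0, fb=0
19: 00111111011010 → 0, fb=0
20: 01111110110100 → 0, fb=1
21: 11111101101001 → 1, fb=0
22: 11111011010010 → 1, fb=1
23: 11110110100101 → 1, fb=0
24: 11101101001010 → 1, fb=1
25: 11011010010101 → 1, fb=1
26: 10110100101011 → 1, fb=1
27: 01101001010111 → 0, fb=1
28: 11010010101111 → 1, fb=1
29: 10100101011111 → 1, fb=0
30: 01001010111110 → 0, fb=1
31: 10010101111101 → 1, fb=1
32: 00101011111011 → 0, fb=0
33: 01010111110110 → 0, fb=1
34: 10101111101101 → 1, fb=0
35: 01011111011010 → 0, fb=1
36: 10111110110101 → 1, fb=1
37: 01111101101011 → 0, fb=1
38: 11111011010111 → 1, fb=1
39: 11110110101111 → 1, fb=0
40: 11101101011110 → 1, fb=1
41: 11011010111101 → 1, fb=1
42: 10110101111011 → 1, fb=1
43: 01101011110111 → 0, fb=1
44: 11010111101111 → 1, fb=0
45: 10101111011110 → 1, fb=0
46: 01011110111100 → 0, fb=1
47: 10111101111001 → 1, fb=1
48: 01111011110011 → 0, fb=0
49: 11110111100110 → 1, fb=0
50: 11101111001100 → 1, fb=1
51: 11011110011001 → 1, fb=0
52: 10111100110010 → 1, fb=1
53: 01111001100101 → 0, fb=0
54: 11110011001010 → 1, fb=1
55: 11100110010101 → 1, fb=1
56: 11001100101011 → 1, fb=1
57: 10011001010111 → 1, fb=0
58: 00110010101110 → 0, fb=1
59: 01100101011101 → 0, fb=0
60: 11001010111010 → 1, fb=0
61: 10010101110100 → 1, fb=1
62: 00101011101001 → 0, fb=0
63: 01010111010010 → 0, fb=1
64: 10101110100101 → 1, fb=0
65: 01011101001010 → 0, fb=1
66: 10111010010101 → 1, fb=0
67: 01110100101010 → 0, fb=1
68: 11101001010101 → 1, fb=0
69: 11010010101010 → 1, fb=1
70: 10100101010101 → 1, fb=0
71: 01001010101010 → 0, fb=1
72: 10010101010101 → 1, fb=1
73: 00101010101011 → 0, fb=0
74: 01010101010110 → 0, fb=1
75: 10101010101101 → 1, fb=1
76: 01010101011011 → 0, fb=1
77: 10101010110111 → 1, fb=1
78: 01010101101111 → 0, fb=1
79: 10101011011111 → 1, fb=1
80: 01010110111111 → 0, fb=1
81: 10101101111111 → 1, fb=0
82: 01011011111110 → 0, fb=0
83: 10110111111100 → 1, fb=1
84: 01101111111001 → 0, fb=0
85: 11011111110010 → 1, fb=0
86: 10111111100100 → 1, fb=1
87: 01111111001001 → 0, fb=1
88: 11111110010011 → 1, fb=0
89: 11111100100110 → 1, fb=0
90: 11111001001100 → 1, fb=1
91: 11110010011001 → 1, fb=1
92: 11100100110011 → 1, fb=1
93: 11001001100111 → 1, fb=0
94: 10010011001110 → 1, fb=0
95: 00100110011100 → 0, fb=1
96: 01001100111001 → 0, fb=0
97: 10011001110010 → 1, fb=0
98: 00110011100100 → 0, fb=1
99: 01100111001001 → 0, fb=0
100: 11001110010010 → 1, fb=1
101: 10011100100101 → 1, fb=1
102: 00111001001011 → 0, fb=1
103: 01110010010111 → 0, fb=0
104: 11100100101110 → 1, fb=1
105: 11001001011101 → 1, fb=0
106: 10010010111010 → 1, fb=0
107: 00100101110100 → 0, fb=1
108: 01001011101001 → 0, fb=1

0001000010101010100001111110110100101011111011010111101111001100101011101001010101010110111111100100110011100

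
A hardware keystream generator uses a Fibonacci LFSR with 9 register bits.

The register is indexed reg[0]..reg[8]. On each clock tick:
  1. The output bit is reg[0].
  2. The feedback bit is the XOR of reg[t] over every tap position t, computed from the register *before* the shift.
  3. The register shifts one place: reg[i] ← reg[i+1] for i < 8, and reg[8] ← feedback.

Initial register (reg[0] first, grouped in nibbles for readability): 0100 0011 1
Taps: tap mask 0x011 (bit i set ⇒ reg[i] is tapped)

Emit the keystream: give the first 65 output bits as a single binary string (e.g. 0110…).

01000011101111000011111111100000111101111100010111001100100000100

k : reg_k → out_k, fb_k
0: 010000111 → 0, fb=0
1: 100001110 → 1, fb=1
2: 000011101 → 0, fb=1
3: 000111011 → 0, fb=1
4: 001110111 → 0, fb=1
5: 011101111 → 0, fb=0
6: 111011110 → 1, fb=0
7: 110111100 → 1, fb=0
8: 101111000 → 1, fb=0
9: 011110000 → 0, fb=1
10: 111100001 → 1, fb=1
11: 111000011 → 1, fb=1
12: 110000111 → 1, fb=1
13: 100001111 → 1, fb=1
14: 000011111 → 0, fb=1
15: 000111111 → 0, fb=1
16: 001111111 → 0, fb=1
17: 011111111 → 0, fb=1
18: 111111111 → 1, fb=0
19: 111111110 → 1, fb=0
20: 111111100 → 1, fb=0
21: 111111000 → 1, fb=0
22: 111110000 → 1, fb=0
23: 111100000 → 1, fb=1
24: 111000001 → 1, fb=1
25: 110000011 → 1, fb=1
26: 100000111 → 1, fb=1
27: 000001111 → 0, fb=0
28: 000011110 → 0, fb=1
29: 000111101 → 0, fb=1
30: 001111011 → 0, fb=1
31: 011110111 → 0, fb=1
32: 111101111 → 1, fb=1
33: 111011111 → 1, fb=0
34: 110111110 → 1, fb=0
35: 101111100 → 1, fb=0
36: 011111000 → 0, fb=1
37: 111110001 → 1, fb=0
38: 111100010 → 1, fb=1
39: 111000101 → 1, fb=1
40: 110001011 → 1, fb=1
41: 100010111 → 1, fb=0
42: 000101110 → 0, fb=0
43: 001011100 → 0, fb=1
44: 010111001 → 0, fb=1
45: 101110011 → 1, fb=0
46: 011100110 → 0, fb=0
47: 111001100 → 1, fb=1
48: 110011001 → 1, fb=0
49: 100110010 → 1, fb=0
50: 001100100 → 0, fb=0
51: 011001000 → 0, fb=0
52: 110010000 → 1, fb=0
53: 100100000 → 1, fb=1
54: 001000001 → 0, fb=0
55: 010000010 → 0, fb=0
56: 100000100 → 1, fb=1
57: 000001001 → 0, fb=0
58: 000010010 → 0, fb=1
59: 000100101 → 0, fb=0
60: 001001010 → 0, fb=0
61: 010010100 → 0, fb=1
62: 100101001 → 1, fb=1
63: 001010011 → 0, fb=1
64: 010100111 → 0, fb=0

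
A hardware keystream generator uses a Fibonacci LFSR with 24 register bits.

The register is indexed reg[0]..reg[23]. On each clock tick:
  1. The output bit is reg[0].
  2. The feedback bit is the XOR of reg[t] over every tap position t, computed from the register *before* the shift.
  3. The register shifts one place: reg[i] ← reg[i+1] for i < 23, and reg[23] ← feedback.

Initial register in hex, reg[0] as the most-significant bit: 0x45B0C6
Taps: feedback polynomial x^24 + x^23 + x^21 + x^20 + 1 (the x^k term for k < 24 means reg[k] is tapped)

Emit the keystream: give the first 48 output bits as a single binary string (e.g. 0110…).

step | reg (before) | out | fb
   0 | 010001011011000011000110 | 0 | 1
   1 | 100010110110000110001101 | 1 | 0
   2 | 000101101100001100011010 | 0 | 1
   3 | 001011011000011000110101 | 0 | 0
   4 | 010110110000110001101010 | 0 | 1
   5 | 101101100001100011010101 | 1 | 1
   6 | 011011000011000110101011 | 0 | 0
   7 | 110110000110001101010110 | 1 | 0
   8 | 101100001100011010101100 | 1 | 1
   9 | 011000011000110101011001 | 0 | 0
  10 | 110000110001101010110010 | 1 | 1
  11 | 100001100011010101100101 | 1 | 1
  12 | 000011000110101011001011 | 0 | 0
  13 | 000110001101010110010110 | 0 | 1
  14 | 001100011010101100101101 | 0 | 1
  15 | 011000110101011001011011 | 0 | 0
  16 | 110001101010110010110110 | 1 | 0
  17 | 100011010101100101101100 | 1 | 1
  18 | 000110101011001011011001 | 0 | 0
  19 | 001101010110010110110010 | 0 | 0
  20 | 011010101100101101100100 | 0 | 1
  21 | 110101011001011011001001 | 1 | 1
  22 | 101010110010110110010011 | 1 | 0
  23 | 010101100101101100100110 | 0 | 1
  24 | 101011001011011001001101 | 1 | 0
  25 | 010110010110110010011010 | 0 | 1
  26 | 101100101101100100110101 | 1 | 1
  27 | 011001011011001001101011 | 0 | 0
  28 | 110010110110010011010110 | 1 | 0
  29 | 100101101100100110101100 | 1 | 1
  30 | 001011011001001101011001 | 0 | 0
  31 | 010110110010011010110010 | 0 | 0
  32 | 101101100100110101100100 | 1 | 0
  33 | 011011001001101011001000 | 0 | 1
  34 | 110110010011010110010001 | 1 | 0
  35 | 101100100110101100100010 | 1 | 1
  36 | 011001001101011001000101 | 0 | 0
  37 | 110010011010110010001010 | 1 | 0
  38 | 100100110101100100010100 | 1 | 0
  39 | 001001101011001000101000 | 0 | 1
  40 | 010011010110010001010001 | 0 | 1
  41 | 100110101100100010100011 | 1 | 0
  42 | 001101011001000101000110 | 0 | 1
  43 | 011010110010001010001101 | 0 | 1
  44 | 110101100100010100011011 | 1 | 1
  45 | 101011001000101000110111 | 1 | 1
  46 | 010110010001010001101111 | 0 | 1
  47 | 101100100010100011011111 | 1 | 0

010001011011000011000110101011001011011001001101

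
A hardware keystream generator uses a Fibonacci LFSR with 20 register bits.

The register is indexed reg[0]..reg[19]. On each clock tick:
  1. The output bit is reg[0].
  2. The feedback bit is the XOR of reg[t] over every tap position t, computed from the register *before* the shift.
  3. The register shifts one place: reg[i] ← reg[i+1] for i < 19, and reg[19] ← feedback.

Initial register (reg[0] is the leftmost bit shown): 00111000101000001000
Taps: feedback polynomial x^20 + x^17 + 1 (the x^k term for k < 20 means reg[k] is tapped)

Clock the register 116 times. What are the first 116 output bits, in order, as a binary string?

k : reg_k → out_k, fb_k
0: 00111000101000001000 → 0, fb=0
1: 01110001010000010000 → 0, fb=0
2: 11100010100000100000 → 1, fb=1
3: 11000101000001000001 → 1, fb=1
4: 10001010000010000011 → 1, fb=1
5: 00010100000100000111 → 0, fb=1
6: 00101000001000001111 → 0, fb=1
7: 01010000010000011111 → 0, fb=1
8: 10100000100000111111 → 1, fb=0
9: 01000001000001111110 → 0, fb=1
10: 10000010000011111101 → 1, fb=0
11: 00000100000111111010 → 0, fb=0
12: 00001000001111110100 → 0, fb=1
13: 00010000011111101001 → 0, fb=0
14: 00100000111111010010 → 0, fb=0
15: 01000001111110100100 → 0, fb=1
16: 10000011111101001001 → 1, fb=1
17: 00000111111010010011 → 0, fb=0
18: 00001111110100100110 → 0, fb=1
19: 00011111101001001101 → 0, fb=1
20: 00111111010010011011 → 0, fb=0
21: 01111110100100110110 → 0, fb=1
22: 11111101001001101101 → 1, fb=0
23: 11111010010011011010 → 1, fb=1
24: 11110100100110110101 → 1, fb=0
25: 11101001001101101010 → 1, fb=1
26: 11010010011011010101 → 1, fb=0
27: 10100100110110101010 → 1, fb=1
28: 01001001101101010101 → 0, fb=1
29: 10010011011010101011 → 1, fb=1
30: 00100110110101010111 → 0, fb=1
31: 01001101101010101111 → 0, fb=1
32: 10011011010101011111 → 1, fb=0
33: 00110110101010111110 → 0, fb=1
34: 01101101010101111101 → 0, fb=1
35: 11011010101011111011 → 1, fb=1
36: 10110101010111110111 → 1, fb=0
37: 01101010101111101110 → 0, fb=1
38: 11010101011111011101 → 1, fb=0
39: 10101010111110111010 → 1, fb=1
40: 01010101111101110101 → 0, fb=1
41: 10101011111011101011 → 1, fb=1
42: 01010111110111010111 → 0, fb=1
43: 10101111101110101111 → 1, fb=0
44: 01011111011101011110 → 0, fb=1
45: 10111110111010111101 → 1, fb=0
46: 01111101110101111010 → 0, fb=0
47: 11111011101011110100 → 1, fb=0
48: 11110111010111101000 → 1, fb=1
49: 11101110101111010001 → 1, fb=1
50: 11011101011110100011 → 1, fb=1
51: 10111010111101000111 → 1, fb=0
52: 01110101111010001110 → 0, fb=1
53: 11101011110100011101 → 1, fb=0
54: 11010111101000111010 → 1, fb=1
55: 10101111010001110101 → 1, fb=0
56: 01011110100011101010 → 0, fb=0
57: 10111101000111010100 → 1, fb=0
58: 01111010001110101000 → 0, fb=0
59: 11110100011101010000 → 1, fb=1
60: 11101000111010100001 → 1, fb=1
61: 11010001110101000011 → 1, fb=1
62: 10100011101010000111 → 1, fb=0
63: 01000111010100001110 → 0, fb=1
64: 10001110101000011101 → 1, fb=0
65: 00011101010000111010 → 0, fb=0
66: 00111010100001110100 → 0, fb=1
67: 01110101000011101001 → 0, fb=0
68: 11101010000111010010 → 1, fb=1
69: 11010100001110100101 → 1, fb=0
70: 10101000011101001010 → 1, fb=1
71: 01010000111010010101 → 0, fb=1
72: 10100001110100101011 → 1, fb=1
73: 01000011101001010111 → 0, fb=1
74: 10000111010010101111 → 1, fb=0
75: 00001110100101011110 → 0, fb=1
76: 00011101001010111101 → 0, fb=1
77: 00111010010101111011 → 0, fb=0
78: 01110100101011110110 → 0, fb=1
79: 11101001010111101101 → 1, fb=0
80: 11010010101111011010 → 1, fb=1
81: 10100101011110110101 → 1, fb=0
82: 01001010111101101010 → 0, fb=0
83: 10010101111011010100 → 1, fb=0
84: 00101011110110101000 → 0, fb=0
85: 01010111101101010000 → 0, fb=0
86: 10101111011010100000 → 1, fb=1
87: 01011110110101000001 → 0, fb=0
88: 10111101101010000010 → 1, fb=1
89: 01111011010100000101 → 0, fb=1
90: 11110110101000001011 → 1, fb=1
91: 11101101010000010111 → 1, fb=0
92: 11011010100000101110 → 1, fb=0
93: 10110101000001011100 → 1, fb=0
94: 01101010000010111000 → 0, fb=0
95: 11010100000101110000 → 1, fb=1
96: 10101000001011100001 → 1, fb=1
97: 01010000010111000011 → 0, fb=0
98: 10100000101110000110 → 1, fb=0
99: 01000001011100001100 → 0, fb=1
100: 10000010111000011001 → 1, fb=1
101: 00000101110000110011 → 0, fb=0
102: 00001011100001100110 → 0, fb=1
103: 00010111000011001101 → 0, fb=1
104: 00101110000110011011 → 0, fb=0
105: 01011100001100110110 → 0, fb=1
106: 10111000011001101101 → 1, fb=0
107: 01110000110011011010 → 0, fb=0
108: 11100001100110110100 → 1, fb=0
109: 11000011001101101000 → 1, fb=1
110: 10000110011011010001 → 1, fb=1
111: 00001100110110100011 → 0, fb=0
112: 00011001101101000110 → 0, fb=1
113: 00110011011010001101 → 0, fb=1
114: 01100110110100011011 → 0, fb=0
115: 11001101101000110110 → 1, fb=0

00111000101000001000001111110100100110110101010111110111010111101000111010100001110100101011110110101000001011100001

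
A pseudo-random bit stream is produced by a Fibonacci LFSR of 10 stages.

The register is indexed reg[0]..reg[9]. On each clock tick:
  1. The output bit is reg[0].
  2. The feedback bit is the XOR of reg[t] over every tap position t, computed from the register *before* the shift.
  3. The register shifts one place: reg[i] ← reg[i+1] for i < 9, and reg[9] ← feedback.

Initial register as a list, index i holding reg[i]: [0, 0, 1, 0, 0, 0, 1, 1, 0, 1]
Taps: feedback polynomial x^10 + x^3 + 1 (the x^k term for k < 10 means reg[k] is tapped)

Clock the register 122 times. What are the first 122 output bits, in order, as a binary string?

00100011010011100100111100001101110110001100011110111110100100101000000110100011001011101001011010001000101100110100101001

tick  register→output (feedback)
  0  0010001101→0 (0)
  1  0100011010→0 (0)
  2  1000110100→1 (1)
  3  0001101001→0 (1)
  4  0011010011→0 (1)
  5  0110100111→0 (0)
  6  1101001110→1 (0)
  7  1010011100→1 (1)
  8  0100111001→0 (0)
  9  1001110010→1 (0)
 10  0011100100→0 (1)
 11  0111001001→0 (1)
 12  1110010011→1 (1)
 13  1100100111→1 (1)
 14  1001001111→1 (0)
 15  0010011110→0 (0)
 16  0100111100→0 (0)
 17  1001111000→1 (0)
 18  0011110000→0 (1)
 19  0111100001→0 (1)
 20  1111000011→1 (0)
 21  1110000110→1 (1)
 22  1100001101→1 (1)
 23  1000011011→1 (1)
 24  0000110111→0 (0)
 25  0001101110→0 (1)
 26  0011011101→0 (1)
 27  0110111011→0 (0)
 28  1101110110→1 (0)
 29  1011101100→1 (0)
 30  0111011000→0 (1)
 31  1110110001→1 (1)
 32  1101100011→1 (0)
 33  1011000110→1 (0)
 34  0110001100→0 (0)
 35  1100011000→1 (1)
 36  1000110001→1 (1)
 37  0001100011→0 (1)
 38  0011000111→0 (1)
 39  0110001111→0 (0)
 40  1100011110→1 (1)
 41  1000111101→1 (1)
 42  0001111011→0 (1)
 43  0011110111→0 (1)
 44  0111101111→0 (1)
 45  1111011111→1 (0)
 46  1110111110→1 (1)
 47  1101111101→1 (0)
 48  1011111010→1 (0)
 49  0111110100→0 (1)
 50  1111101001→1 (0)
 51  1111010010→1 (0)
 52  1110100100→1 (1)
 53  1101001001→1 (0)
 54  1010010010→1 (1)
 55  0100100101→0 (0)
 56  1001001010→1 (0)
 57  0010010100→0 (0)
 58  0100101000→0 (0)
 59  1001010000→1 (0)
 60  0010100000→0 (0)
 61  0101000000→0 (1)
 62  1010000001→1 (1)
 63  0100000011→0 (0)
 64  1000000110→1 (1)
 65  0000001101→0 (0)
 66  0000011010→0 (0)
 67  0000110100→0 (0)
 68  0001101000→0 (1)
 69  0011010001→0 (1)
 70  0110100011→0 (0)
 71  1101000110→1 (0)
 72  1010001100→1 (1)
 73  0100011001→0 (0)
 74  1000110010→1 (1)
 75  0001100101→0 (1)
 76  0011001011→0 (1)
 77  0110010111→0 (0)
 78  1100101110→1 (1)
 79  1001011101→1 (0)
 80  0010111010→0 (0)
 81  0101110100→0 (1)
 82  1011101001→1 (0)
 83  0111010010→0 (1)
 84  1110100101→1 (1)
 85  1101001011→1 (0)
 86  1010010110→1 (1)
 87  0100101101→0 (0)
 88  1001011010→1 (0)
 89  0010110100→0 (0)
 90  0101101000→0 (1)
 91  1011010001→1 (0)
 92  0110100010→0 (0)
 93  1101000100→1 (0)
 94  1010001000→1 (1)
 95  0100010001→0 (0)
 96  1000100010→1 (1)
 97  0001000101→0 (1)
 98  0010001011→0 (0)
 99  0100010110→0 (0)
100  1000101100→1 (1)
101  0001011001→0 (1)
102  0010110011→0 (0)
103  0101100110→0 (1)
104  1011001101→1 (0)
105  0110011010→0 (0)
106  1100110100→1 (1)
107  1001101001→1 (0)
108  0011010010→0 (1)
109  0110100101→0 (0)
110  1101001010→1 (0)
111  1010010100→1 (1)
112  0100101001→0 (0)
113  1001010010→1 (0)
114  0010100100→0 (0)
115  0101001000→0 (1)
116  1010010001→1 (1)
117  0100100011→0 (0)
118  1001000110→1 (0)
119  0010001100→0 (0)
120  0100011000→0 (0)
121  1000110000→1 (1)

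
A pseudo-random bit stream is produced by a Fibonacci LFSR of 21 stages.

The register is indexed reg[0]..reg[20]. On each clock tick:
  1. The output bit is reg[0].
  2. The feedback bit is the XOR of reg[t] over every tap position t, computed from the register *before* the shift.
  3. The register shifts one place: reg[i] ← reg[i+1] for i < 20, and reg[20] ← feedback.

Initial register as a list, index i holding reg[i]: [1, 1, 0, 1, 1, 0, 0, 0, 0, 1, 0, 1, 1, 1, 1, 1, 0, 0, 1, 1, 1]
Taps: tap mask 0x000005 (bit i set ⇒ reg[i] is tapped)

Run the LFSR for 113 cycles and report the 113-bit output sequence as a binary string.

11011000010111110011110111001001000111100101011101101011001110000101011000111110110010000111011000101111010011010

step | reg (before) | out | fb
   0 | 110110000101111100111 | 1 | 1
   1 | 101100001011111001111 | 1 | 0
   2 | 011000010111110011110 | 0 | 1
   3 | 110000101111100111101 | 1 | 1
   4 | 100001011111001111011 | 1 | 1
   5 | 000010111110011110111 | 0 | 0
   6 | 000101111100111101110 | 0 | 0
   7 | 001011111001111011100 | 0 | 1
   8 | 010111110011110111001 | 0 | 0
   9 | 101111100111101110010 | 1 | 0
  10 | 011111001111011100100 | 0 | 1
  11 | 111110011110111001001 | 1 | 0
  12 | 111100111101110010010 | 1 | 0
  13 | 111001111011100100100 | 1 | 0
  14 | 110011110111001001000 | 1 | 1
  15 | 100111101110010010001 | 1 | 1
  16 | 001111011100100100011 | 0 | 1
  17 | 011110111001001000111 | 0 | 1
  18 | 111101110010010001111 | 1 | 0
  19 | 111011100100100011110 | 1 | 0
  20 | 110111001001000111100 | 1 | 1
  21 | 101110010010001111001 | 1 | 0
  22 | 011100100100011110010 | 0 | 1
  23 | 111001001000111100101 | 1 | 0
  24 | 110010010001111001010 | 1 | 1
  25 | 100100100011110010101 | 1 | 1
  26 | 001001000111100101011 | 0 | 1
  27 | 010010001111001010111 | 0 | 0
  28 | 100100011110010101110 | 1 | 1
  29 | 001000111100101011101 | 0 | 1
  30 | 010001111001010111011 | 0 | 0
  31 | 100011110010101110110 | 1 | 1
  32 | 000111100101011101101 | 0 | 0
  33 | 001111001010111011010 | 0 | 1
  34 | 011110010101110110101 | 0 | 1
  35 | 111100101011101101011 | 1 | 0
  36 | 111001010111011010110 | 1 | 0
  37 | 110010101110110101100 | 1 | 1
  38 | 100101011101101011001 | 1 | 1
  39 | 001010111011010110011 | 0 | 1
  40 | 010101110110101100111 | 0 | 0
  41 | 101011101101011001110 | 1 | 0
  42 | 010111011010110011100 | 0 | 0
  43 | 101110110101100111000 | 1 | 0
  44 | 011101101011001110000 | 0 | 1
  45 | 111011010110011100001 | 1 | 0
  46 | 110110101100111000010 | 1 | 1
  47 | 101101011001110000101 | 1 | 0
  48 | 011010110011100001010 | 0 | 1
  49 | 110101100111000010101 | 1 | 1
  50 | 101011001110000101011 | 1 | 0
  51 | 010110011100001010110 | 0 | 0
  52 | 101100111000010101100 | 1 | 0
  53 | 011001110000101011000 | 0 | 1
  54 | 110011100001010110001 | 1 | 1
  55 | 100111000010101100011 | 1 | 1
  56 | 001110000101011000111 | 0 | 1
  57 | 011100001010110001111 | 0 | 1
  58 | 111000010101100011111 | 1 | 0
  59 | 110000101011000111110 | 1 | 1
  60 | 100001010110001111101 | 1 | 1
  61 | 000010101100011111011 | 0 | 0
  62 | 000101011000111110110 | 0 | 0
  63 | 001010110001111101100 | 0 | 1
  64 | 010101100011111011001 | 0 | 0
  65 | 101011000111110110010 | 1 | 0
  66 | 010110001111101100100 | 0 | 0
  67 | 101100011111011001000 | 1 | 0
  68 | 011000111110110010000 | 0 | 1
  69 | 110001111101100100001 | 1 | 1
  70 | 100011111011001000011 | 1 | 1
  71 | 000111110110010000111 | 0 | 0
  72 | 001111101100100001110 | 0 | 1
  73 | 011111011001000011101 | 0 | 1
  74 | 111110110010000111011 | 1 | 0
  75 | 111101100100001110110 | 1 | 0
  76 | 111011001000011101100 | 1 | 0
  77 | 110110010000111011000 | 1 | 1
  78 | 101100100001110110001 | 1 | 0
  79 | 011001000011101100010 | 0 | 1
  80 | 110010000111011000101 | 1 | 1
  81 | 100100001110110001011 | 1 | 1
  82 | 001000011101100010111 | 0 | 1
  83 | 010000111011000101111 | 0 | 0
  84 | 100001110110001011110 | 1 | 1
  85 | 000011101100010111101 | 0 | 0
  86 | 000111011000101111010 | 0 | 0
  87 | 001110110001011110100 | 0 | 1
  88 | 011101100010111101001 | 0 | 1
  89 | 111011000101111010011 | 1 | 0
  90 | 110110001011110100110 | 1 | 1
  91 | 101100010111101001101 | 1 | 0
  92 | 011000101111010011010 | 0 | 1
  93 | 110001011110100110101 | 1 | 1
  94 | 100010111101001101011 | 1 | 1
  95 | 000101111010011010111 | 0 | 0
  96 | 001011110100110101110 | 0 | 1
  97 | 010111101001101011101 | 0 | 0
  98 | 101111010011010111010 | 1 | 0
  99 | 011110100110101110100 | 0 | 1
 100 | 111101001101011101001 | 1 | 0
 101 | 111010011010111010010 | 1 | 0
 102 | 110100110101110100100 | 1 | 1
 103 | 101001101011101001001 | 1 | 0
 104 | 010011010111010010010 | 0 | 0
 105 | 100110101110100100100 | 1 | 1
 106 | 001101011101001001001 | 0 | 1
 107 | 011010111010010010011 | 0 | 1
 108 | 110101110100100100111 | 1 | 1
 109 | 101011101001001001111 | 1 | 0
 110 | 010111010010010011110 | 0 | 0
 111 | 101110100100100111100 | 1 | 0
 112 | 011101001001001111000 | 0 | 1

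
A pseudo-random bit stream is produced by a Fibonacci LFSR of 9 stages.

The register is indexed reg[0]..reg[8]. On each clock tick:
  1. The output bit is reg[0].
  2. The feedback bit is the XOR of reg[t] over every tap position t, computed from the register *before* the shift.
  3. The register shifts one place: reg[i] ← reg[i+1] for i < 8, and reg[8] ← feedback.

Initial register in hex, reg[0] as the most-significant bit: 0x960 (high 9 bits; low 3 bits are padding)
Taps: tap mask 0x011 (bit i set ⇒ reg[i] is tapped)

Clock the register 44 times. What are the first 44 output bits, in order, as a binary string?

step | reg (before) | out | fb
   0 | 100101100 | 1 | 1
   1 | 001011001 | 0 | 1
   2 | 010110011 | 0 | 1
   3 | 101100111 | 1 | 1
   4 | 011001111 | 0 | 0
   5 | 110011110 | 1 | 0
   6 | 100111100 | 1 | 0
   7 | 001111000 | 0 | 1
   8 | 011110001 | 0 | 1
   9 | 111100011 | 1 | 1
  10 | 111000111 | 1 | 1
  11 | 110001111 | 1 | 1
  12 | 100011111 | 1 | 0
  13 | 000111110 | 0 | 1
  14 | 001111101 | 0 | 1
  15 | 011111011 | 0 | 1
  16 | 111110111 | 1 | 0
  17 | 111101110 | 1 | 1
  18 | 111011101 | 1 | 0
  19 | 110111010 | 1 | 0
  20 | 101110100 | 1 | 0
  21 | 011101000 | 0 | 0
  22 | 111010000 | 1 | 0
  23 | 110100000 | 1 | 1
  24 | 101000001 | 1 | 1
  25 | 010000011 | 0 | 0
  26 | 100000110 | 1 | 1
  27 | 000001101 | 0 | 0
  28 | 000011010 | 0 | 1
  29 | 000110101 | 0 | 1
  30 | 001101011 | 0 | 0
  31 | 011010110 | 0 | 1
  32 | 110101101 | 1 | 1
  33 | 101011011 | 1 | 0
  34 | 010110110 | 0 | 1
  35 | 101101101 | 1 | 1
  36 | 011011011 | 0 | 1
  37 | 110110111 | 1 | 0
  38 | 101101110 | 1 | 1
  39 | 011011101 | 0 | 1
  40 | 110111011 | 1 | 0
  41 | 101110110 | 1 | 0
  42 | 011101100 | 0 | 0
  43 | 111011000 | 1 | 0

10010110011110001111101110100000110101101101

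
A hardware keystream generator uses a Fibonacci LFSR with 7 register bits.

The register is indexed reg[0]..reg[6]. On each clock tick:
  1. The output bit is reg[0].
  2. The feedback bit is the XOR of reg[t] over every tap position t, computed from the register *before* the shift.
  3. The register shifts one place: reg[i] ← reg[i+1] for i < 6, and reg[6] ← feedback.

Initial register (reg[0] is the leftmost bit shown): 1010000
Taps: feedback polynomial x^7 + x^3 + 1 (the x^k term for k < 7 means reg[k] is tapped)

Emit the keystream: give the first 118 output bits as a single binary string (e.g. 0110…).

1010000101010111110100101000110111000111111100001110111100101100100100000010001001100010111010110110000011001101010011

tick  register→output (feedback)
  0  1010000→1 (1)
  1  0100001→0 (0)
  2  1000010→1 (1)
  3  0000101→0 (0)
  4  0001010→0 (1)
  5  0010101→0 (0)
  6  0101010→0 (1)
  7  1010101→1 (1)
  8  0101011→0 (1)
  9  1010111→1 (1)
 10  0101111→0 (1)
 11  1011111→1 (0)
 12  0111110→0 (1)
 13  1111101→1 (0)
 14  1111010→1 (0)
 15  1110100→1 (1)
 16  1101001→1 (0)
 17  1010010→1 (1)
 18  0100101→0 (0)
 19  1001010→1 (0)
 20  0010100→0 (0)
 21  0101000→0 (1)
 22  1010001→1 (1)
 23  0100011→0 (0)
 24  1000110→1 (1)
 25  0001101→0 (1)
 26  0011011→0 (1)
 27  0110111→0 (0)
 28  1101110→1 (0)
 29  1011100→1 (0)
 30  0111000→0 (1)
 31  1110001→1 (1)
 32  1100011→1 (1)
 33  1000111→1 (1)
 34  0001111→0 (1)
 35  0011111→0 (1)
 36  0111111→0 (1)
 37  1111111→1 (0)
 38  1111110→1 (0)
 39  1111100→1 (0)
 40  1111000→1 (0)
 41  1110000→1 (1)
 42  1100001→1 (1)
 43  1000011→1 (1)
 44  0000111→0 (0)
 45  0001110→0 (1)
 46  0011101→0 (1)
 47  0111011→0 (1)
 48  1110111→1 (1)
 49  1101111→1 (0)
 50  1011110→1 (0)
 51  0111100→0 (1)
 52  1111001→1 (0)
 53  1110010→1 (1)
 54  1100101→1 (1)
 55  1001011→1 (0)
 56  0010110→0 (0)
 57  0101100→0 (1)
 58  1011001→1 (0)
 59  0110010→0 (0)
 60  1100100→1 (1)
 61  1001001→1 (0)
 62  0010010→0 (0)
 63  0100100→0 (0)
 64  1001000→1 (0)
 65  0010000→0 (0)
 66  0100000→0 (0)
 67  1000000→1 (1)
 68  0000001→0 (0)
 69  0000010→0 (0)
 70  0000100→0 (0)
 71  0001000→0 (1)
 72  0010001→0 (0)
 73  0100010→0 (0)
 74  1000100→1 (1)
 75  0001001→0 (1)
 76  0010011→0 (0)
 77  0100110→0 (0)
 78  1001100→1 (0)
 79  0011000→0 (1)
 80  0110001→0 (0)
 81  1100010→1 (1)
 82  1000101→1 (1)
 83  0001011→0 (1)
 84  0010111→0 (0)
 85  0101110→0 (1)
 86  1011101→1 (0)
 87  0111010→0 (1)
 88  1110101→1 (1)
 89  1101011→1 (0)
 90  1010110→1 (1)
 91  0101101→0 (1)
 92  1011011→1 (0)
 93  0110110→0 (0)
 94  1101100→1 (0)
 95  1011000→1 (0)
 96  0110000→0 (0)
 97  1100000→1 (1)
 98  1000001→1 (1)
 99  0000011→0 (0)
100  0000110→0 (0)
101  0001100→0 (1)
102  0011001→0 (1)
103  0110011→0 (0)
104  1100110→1 (1)
105  1001101→1 (0)
106  0011010→0 (1)
107  0110101→0 (0)
108  1101010→1 (0)
109  1010100→1 (1)
110  0101001→0 (1)
111  1010011→1 (1)
112  0100111→0 (0)
113  1001110→1 (0)
114  0011100→0 (1)
115  0111001→0 (1)
116  1110011→1 (1)
117  1100111→1 (1)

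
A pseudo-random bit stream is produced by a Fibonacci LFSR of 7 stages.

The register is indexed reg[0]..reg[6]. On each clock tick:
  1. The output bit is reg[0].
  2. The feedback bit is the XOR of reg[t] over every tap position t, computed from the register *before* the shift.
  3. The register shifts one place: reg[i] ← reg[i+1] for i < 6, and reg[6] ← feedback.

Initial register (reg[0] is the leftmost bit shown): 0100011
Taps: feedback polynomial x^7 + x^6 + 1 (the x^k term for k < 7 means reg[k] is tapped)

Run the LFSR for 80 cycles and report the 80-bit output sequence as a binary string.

01000111000010111110010101110011010001001111000101000011000001000000111111101010

step | reg (before) | out | fb
   0 | 0100011 | 0 | 1
   1 | 1000111 | 1 | 0
   2 | 0001110 | 0 | 0
   3 | 0011100 | 0 | 0
   4 | 0111000 | 0 | 0
   5 | 1110000 | 1 | 1
   6 | 1100001 | 1 | 0
   7 | 1000010 | 1 | 1
   8 | 0000101 | 0 | 1
   9 | 0001011 | 0 | 1
  10 | 0010111 | 0 | 1
  11 | 0101111 | 0 | 1
  12 | 1011111 | 1 | 0
  13 | 0111110 | 0 | 0
  14 | 1111100 | 1 | 1
  15 | 1111001 | 1 | 0
  16 | 1110010 | 1 | 1
  17 | 1100101 | 1 | 0
  18 | 1001010 | 1 | 1
  19 | 0010101 | 0 | 1
  20 | 0101011 | 0 | 1
  21 | 1010111 | 1 | 0
  22 | 0101110 | 0 | 0
  23 | 1011100 | 1 | 1
  24 | 0111001 | 0 | 1
  25 | 1110011 | 1 | 0
  26 | 1100110 | 1 | 1
  27 | 1001101 | 1 | 0
  28 | 0011010 | 0 | 0
  29 | 0110100 | 0 | 0
  30 | 1101000 | 1 | 1
  31 | 1010001 | 1 | 0
  32 | 0100010 | 0 | 0
  33 | 1000100 | 1 | 1
  34 | 0001001 | 0 | 1
  35 | 0010011 | 0 | 1
  36 | 0100111 | 0 | 1
  37 | 1001111 | 1 | 0
  38 | 0011110 | 0 | 0
  39 | 0111100 | 0 | 0
  40 | 1111000 | 1 | 1
  41 | 1110001 | 1 | 0
  42 | 1100010 | 1 | 1
  43 | 1000101 | 1 | 0
  44 | 0001010 | 0 | 0
  45 | 0010100 | 0 | 0
  46 | 0101000 | 0 | 0
  47 | 1010000 | 1 | 1
  48 | 0100001 | 0 | 1
  49 | 1000011 | 1 | 0
  50 | 0000110 | 0 | 0
  51 | 0001100 | 0 | 0
  52 | 0011000 | 0 | 0
  53 | 0110000 | 0 | 0
  54 | 1100000 | 1 | 1
  55 | 1000001 | 1 | 0
  56 | 0000010 | 0 | 0
  57 | 0000100 | 0 | 0
  58 | 0001000 | 0 | 0
  59 | 0010000 | 0 | 0
  60 | 0100000 | 0 | 0
  61 | 1000000 | 1 | 1
  62 | 0000001 | 0 | 1
  63 | 0000011 | 0 | 1
  64 | 0000111 | 0 | 1
  65 | 0001111 | 0 | 1
  66 | 0011111 | 0 | 1
  67 | 0111111 | 0 | 1
  68 | 1111111 | 1 | 0
  69 | 1111110 | 1 | 1
  70 | 1111101 | 1 | 0
  71 | 1111010 | 1 | 1
  72 | 1110101 | 1 | 0
  73 | 1101010 | 1 | 1
  74 | 1010101 | 1 | 0
  75 | 0101010 | 0 | 0
  76 | 1010100 | 1 | 1
  77 | 0101001 | 0 | 1
  78 | 1010011 | 1 | 0
  79 | 0100110 | 0 | 0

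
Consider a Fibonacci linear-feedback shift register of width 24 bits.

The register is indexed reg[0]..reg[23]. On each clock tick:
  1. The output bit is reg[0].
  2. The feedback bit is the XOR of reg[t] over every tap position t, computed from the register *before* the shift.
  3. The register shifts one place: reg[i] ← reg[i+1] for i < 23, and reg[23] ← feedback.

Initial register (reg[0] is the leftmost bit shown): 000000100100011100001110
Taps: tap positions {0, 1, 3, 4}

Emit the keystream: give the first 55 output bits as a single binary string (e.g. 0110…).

k : reg_k → out_k, fb_k
0: 000000100100011100001110 → 0, fb=0
1: 000001001000111000011100 → 0, fb=0
2: 000010010001110000111000 → 0, fb=1
3: 000100100011100001110001 → 0, fb=1
4: 001001000111000011100011 → 0, fb=0
5: 010010001110000111000110 → 0, fb=0
6: 100100011100001110001100 → 1, fb=0
7: 001000111000011100011000 → 0, fb=0
8: 010001110000111000110000 → 0, fb=1
9: 100011100001110001100001 → 1, fb=0
10: 000111000011100011000010 → 0, fb=0
11: 001110000111000110000100 → 0, fb=0
12: 011100001110001100001000 → 0, fb=0
13: 111000011100011000010000 → 1, fb=0
14: 110000111000110000100000 → 1, fb=0
15: 100001110001100001000000 → 1, fb=1
16: 000011100011000010000001 → 0, fb=1
17: 000111000110000100000011 → 0, fb=0
18: 001110001100001000000110 → 0, fb=0
19: 011100011000010000001100 → 0, fb=0
20: 111000110000100000011000 → 1, fb=0
21: 110001100001000000110000 → 1, fb=0
22: 100011000010000001100000 → 1, fb=0
23: 000110000100000011000000 → 0, fb=0
24: 001100001000000110000000 → 0, fb=1
25: 011000010000001100000001 → 0, fb=1
26: 110000100000011000000011 → 1, fb=0
27: 100001000000110000000110 → 1, fb=1
28: 000010000001100000001101 → 0, fb=1
29: 000100000011000000011011 → 0, fb=1
30: 001000000110000000110111 → 0, fb=0
31: 010000001100000001101110 → 0, fb=1
32: 100000011000000011011101 → 1, fb=1
33: 000000110000000110111011 → 0, fb=0
34: 000001100000001101110110 → 0, fb=0
35: 000011000000011011101100 → 0, fb=1
36: 000110000000110111011001 → 0, fb=0
37: 001100000001101110110010 → 0, fb=1
38: 011000000011011101100101 → 0, fb=1
39: 110000000110111011001011 → 1, fb=0
40: 100000001101110110010110 → 1, fb=1
41: 000000011011101100101101 → 0, fb=0
42: 000000110111011001011010 → 0, fb=0
43: 000001101110110010110100 → 0, fb=0
44: 000011011101100101101000 → 0, fb=1
45: 000110111011001011010001 → 0, fb=0
46: 001101110110010110100010 → 0, fb=1
47: 011011101100101101000101 → 0, fb=0
48: 110111011001011010001010 → 1, fb=0
49: 101110110010110100010100 → 1, fb=1
50: 011101100101101000101001 → 0, fb=0
51: 111011001011010001010010 → 1, fb=1
52: 110110010110100010100101 → 1, fb=0
53: 101100101101000101001010 → 1, fb=0
54: 011001011010001010010100 → 0, fb=1

0000001001000111000011100011000010000001100000001101110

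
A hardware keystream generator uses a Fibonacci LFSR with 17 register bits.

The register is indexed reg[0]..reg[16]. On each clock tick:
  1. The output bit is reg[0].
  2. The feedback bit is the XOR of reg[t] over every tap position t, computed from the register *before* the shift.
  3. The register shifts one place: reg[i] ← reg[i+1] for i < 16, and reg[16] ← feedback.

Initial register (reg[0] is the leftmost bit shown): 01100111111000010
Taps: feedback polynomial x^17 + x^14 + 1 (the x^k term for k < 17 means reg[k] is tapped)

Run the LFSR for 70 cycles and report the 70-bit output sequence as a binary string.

0110011111100001000100011100100110111111000001000101010100100110111101

tick  register→output (feedback)
  0  01100111111000010→0 (0)
  1  11001111110000100→1 (0)
  2  10011111100001000→1 (1)
  3  00111111000010001→0 (0)
  4  01111110000100010→0 (0)
  5  11111100001000100→1 (0)
  6  11111000010001000→1 (1)
  7  11110000100010001→1 (1)
  8  11100001000100011→1 (1)
  9  11000010001000111→1 (0)
 10  10000100010001110→1 (0)
 11  00001000100011100→0 (1)
 12  00010001000111001→0 (0)
 13  00100010001110010→0 (0)
 14  01000100011100100→0 (1)
 15  10001000111001001→1 (1)
 16  00010001110010011→0 (0)
 17  00100011100100110→0 (1)
 18  01000111001001101→0 (1)
 19  10001110010011011→1 (1)
 20  00011100100110111→0 (1)
 21  00111001001101111→0 (1)
 22  01110010011011111→0 (1)
 23  11100100110111111→1 (0)
 24  11001001101111110→1 (0)
 25  10010011011111100→1 (0)
 26  00100110111111000→0 (0)
 27  01001101111110000→0 (0)
 28  10011011111100000→1 (1)
 29  00110111111000001→0 (0)
 30  01101111110000010→0 (0)
 31  11011111100000100→1 (0)
 32  10111111000001000→1 (1)
 33  01111110000010001→0 (0)
 34  11111100000100010→1 (1)
 35  11111000001000101→1 (0)
 36  11110000010001010→1 (1)
 37  11100000100010101→1 (0)
 38  11000001000101010→1 (1)
 39  10000010001010101→1 (0)
 40  00000100010101010→0 (0)
 41  00001000101010100→0 (1)
 42  00010001010101001→0 (0)
 43  00100010101010010→0 (0)
 44  01000101010100100→0 (1)
 45  10001010101001001→1 (1)
 46  00010101010010011→0 (0)
 47  00101010100100110→0 (1)
 48  01010101001001101→0 (1)
 49  10101010010011011→1 (1)
 50  01010100100110111→0 (1)
 51  10101001001101111→1 (0)
 52  01010010011011110→0 (1)
 53  10100100110111101→1 (0)
 54  01001001101111010→0 (0)
 55  10010011011110100→1 (0)
 56  00100110111101000→0 (0)
 57  01001101111010000→0 (0)
 58  10011011110100000→1 (1)
 59  00110111101000001→0 (0)
 60  01101111010000010→0 (0)
 61  11011110100000100→1 (0)
 62  10111101000001000→1 (1)
 63  01111010000010001→0 (0)
 64  11110100000100010→1 (1)
 65  11101000001000101→1 (0)
 66  11010000010001010→1 (1)
 67  10100000100010101→1 (0)
 68  01000001000101010→0 (0)
 69  10000010001010100→1 (0)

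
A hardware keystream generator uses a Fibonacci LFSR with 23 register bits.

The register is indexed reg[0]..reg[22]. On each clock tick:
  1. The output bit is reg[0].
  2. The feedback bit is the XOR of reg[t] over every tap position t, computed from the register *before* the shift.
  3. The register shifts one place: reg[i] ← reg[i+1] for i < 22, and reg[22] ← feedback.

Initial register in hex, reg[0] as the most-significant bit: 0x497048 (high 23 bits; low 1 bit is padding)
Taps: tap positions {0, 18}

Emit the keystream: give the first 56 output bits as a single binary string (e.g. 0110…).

tick  register→output (feedback)
  0  01001001011100000100100→0 (0)
  1  10010010111000001001000→1 (1)
  2  00100101110000010010001→0 (1)
  3  01001011100000100100011→0 (0)
  4  10010111000001001000110→1 (1)
  5  00101110000010010001101→0 (0)
  6  01011100000100100011010→0 (1)
  7  10111000001001000110101→1 (0)
  8  01110000010010001101010→0 (0)
  9  11100000100100011010100→1 (0)
 10  11000001001000110101000→1 (1)
 11  10000010010001101010001→1 (0)
 12  00000100100011010100010→0 (0)
 13  00001001000110101000100→0 (0)
 14  00010010001101010001000→0 (0)
 15  00100100011010100010000→0 (1)
 16  01001000110101000100001→0 (0)
 17  10010001101010001000010→1 (1)
 18  00100011010100010000101→0 (0)
 19  01000110101000100001010→0 (0)
 20  10001101010001000010100→1 (0)
 21  00011010100010000101000→0 (0)
 22  00110101000100001010000→0 (1)
 23  01101010001000010100001→0 (0)
 24  11010100010000101000010→1 (1)
 25  10101000100001010000101→1 (1)
 26  01010001000010100001011→0 (0)
 27  10100010000101000010110→1 (0)
 28  01000100001010000101100→0 (0)
 29  10001000010100001011000→1 (0)
 30  00010000101000010110000→0 (1)
 31  00100001010000101100001→0 (0)
 32  01000010100001011000010→0 (0)
 33  10000101000010110000100→1 (1)
 34  00001010000101100001001→0 (0)
 35  00010100001011000010010→0 (1)
 36  00101000010110000100101→0 (0)
 37  01010000101100001001010→0 (0)
 38  10100001011000010010100→1 (0)
 39  01000010110000100101000→0 (0)
 40  10000101100001001010000→1 (0)
 41  00001011000010010100000→0 (0)
 42  00010110000100101000000→0 (0)
 43  00101100001001010000000→0 (0)
 44  01011000010010100000000→0 (0)
 45  10110000100101000000000→1 (1)
 46  01100001001010000000001→0 (0)
 47  11000010010100000000010→1 (1)
 48  10000100101000000000101→1 (1)
 49  00001001010000000001011→0 (0)
 50  00010010100000000010110→0 (1)
 51  00100101000000000101101→0 (0)
 52  01001010000000001011010→0 (1)
 53  10010100000000010110101→1 (0)
 54  00101000000000101101010→0 (0)
 55  01010000000001011010100→0 (1)

01001001011100000100100011010100010000101000010110000100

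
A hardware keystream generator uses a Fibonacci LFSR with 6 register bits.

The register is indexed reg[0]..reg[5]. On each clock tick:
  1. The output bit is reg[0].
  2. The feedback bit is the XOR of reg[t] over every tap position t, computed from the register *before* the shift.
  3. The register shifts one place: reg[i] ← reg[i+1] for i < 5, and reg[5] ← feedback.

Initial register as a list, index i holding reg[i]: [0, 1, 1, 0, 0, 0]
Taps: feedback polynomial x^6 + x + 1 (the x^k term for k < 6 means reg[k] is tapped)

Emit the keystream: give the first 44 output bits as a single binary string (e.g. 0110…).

01100010100111101000111001001011011101100110

k : reg_k → out_k, fb_k
0: 011000 → 0, fb=1
1: 110001 → 1, fb=0
2: 100010 → 1, fb=1
3: 000101 → 0, fb=0
4: 001010 → 0, fb=0
5: 010100 → 0, fb=1
6: 101001 → 1, fb=1
7: 010011 → 0, fb=1
8: 100111 → 1, fb=1
9: 001111 → 0, fb=0
10: 011110 → 0, fb=1
11: 111101 → 1, fb=0
12: 111010 → 1, fb=0
13: 110100 → 1, fb=0
14: 101000 → 1, fb=1
15: 010001 → 0, fb=1
16: 100011 → 1, fb=1
17: 000111 → 0, fb=0
18: 001110 → 0, fb=0
19: 011100 → 0, fb=1
20: 111001 → 1, fb=0
21: 110010 → 1, fb=0
22: 100100 → 1, fb=1
23: 001001 → 0, fb=0
24: 010010 → 0, fb=1
25: 100101 → 1, fb=1
26: 001011 → 0, fb=0
27: 010110 → 0, fb=1
28: 101101 → 1, fb=1
29: 011011 → 0, fb=1
30: 110111 → 1, fb=0
31: 101110 → 1, fb=1
32: 011101 → 0, fb=1
33: 111011 → 1, fb=0
34: 110110 → 1, fb=0
35: 101100 → 1, fb=1
36: 011001 → 0, fb=1
37: 110011 → 1, fb=0
38: 100110 → 1, fb=1
39: 001101 → 0, fb=0
40: 011010 → 0, fb=1
41: 110101 → 1, fb=0
42: 101010 → 1, fb=1
43: 010101 → 0, fb=1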